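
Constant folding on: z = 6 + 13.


6 + 13 = 19 at compile time
Optimized: z = 19


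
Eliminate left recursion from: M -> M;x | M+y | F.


Left-recursive alternatives: M;x, M+y; non-recursive: F
Introduce M': M -> FM', M' -> ;xM' | +yM' | ε


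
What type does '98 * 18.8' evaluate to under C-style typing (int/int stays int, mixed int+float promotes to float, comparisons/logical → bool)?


Operand types: int * float
Rule: mixed int/float promotes to float; int/int stays int
Result type: float


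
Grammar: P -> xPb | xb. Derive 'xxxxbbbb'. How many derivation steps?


Derivation: P => xPb => xxPbb => xxxPbbb => xxxxbbbb
Steps: 4


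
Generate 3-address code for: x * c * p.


Break into single-operator statements:
t1 = x * c
t2 = t1 * p


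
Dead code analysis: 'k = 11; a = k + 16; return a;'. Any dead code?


k is read by a's definition; a is returned
No dead code


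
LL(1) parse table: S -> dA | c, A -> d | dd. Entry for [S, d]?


For [S, d]: 'd' ∈ FIRST(dA)
Entry: S -> dA


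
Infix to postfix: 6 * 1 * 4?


Left to right (same or higher precedence on left)
Postfix: 6 1 * 4 *


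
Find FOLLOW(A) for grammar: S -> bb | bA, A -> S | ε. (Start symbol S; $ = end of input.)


$ ∈ FOLLOW(S). For each A -> αBβ: add FIRST(β)\{ε} to FOLLOW(B); if β nullable, add FOLLOW(A).
FOLLOW(A) = {$}


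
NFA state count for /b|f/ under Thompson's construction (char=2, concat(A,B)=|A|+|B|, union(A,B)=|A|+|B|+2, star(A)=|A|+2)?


Syntax tree has 2 char leaf(s), 1 union(s), 0 star(s)
chars contribute 2×2 = 4; each union adds +2; each star adds +2
Total: 4 + 2 + 0 = 6 states


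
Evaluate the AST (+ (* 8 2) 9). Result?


Evaluate inner: (* 8 2) = 16
Evaluate root: (+ 16 9) = 25
Result: 25


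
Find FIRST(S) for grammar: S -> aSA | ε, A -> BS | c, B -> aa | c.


Per alternative of S: FIRST(aSA) = {a}; FIRST(ε) = {ε}
FIRST(S) = {a, ε}


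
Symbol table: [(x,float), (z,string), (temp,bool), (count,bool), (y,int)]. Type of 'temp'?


Lookup 'temp' → type bool


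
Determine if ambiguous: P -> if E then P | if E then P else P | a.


dangling else: 'if E then if E then a else a' parses two ways
Ambiguous


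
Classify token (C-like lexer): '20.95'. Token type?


Pattern: digits with a decimal point
Type: FLOAT_LITERAL


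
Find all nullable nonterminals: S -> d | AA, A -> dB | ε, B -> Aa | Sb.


A nonterminal is nullable iff some alternative derives ε (directly, or every symbol in it is nullable)
Nullable: {A, S}


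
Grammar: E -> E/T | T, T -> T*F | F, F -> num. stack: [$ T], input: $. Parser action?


lookahead ∉ {*} so T won't extend; reduce E -> T
Action: reduce (E -> T)


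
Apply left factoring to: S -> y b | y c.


Common prefix: 'y'
Factored: S -> y S', S' -> b | c


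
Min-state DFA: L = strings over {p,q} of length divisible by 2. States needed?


Track length mod 2: states 0..1, accept at 0
Minimal DFA: 2 states


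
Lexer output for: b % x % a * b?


Scan left to right, longest-match per lexeme
Tokens: ID(b), OP(%), ID(x), OP(%), ID(a), OP(*), ID(b)


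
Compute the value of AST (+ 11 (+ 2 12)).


Evaluate inner: (+ 2 12) = 14
Evaluate root: (+ 11 14) = 25
Result: 25


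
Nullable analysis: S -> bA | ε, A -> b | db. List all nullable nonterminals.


A nonterminal is nullable iff some alternative derives ε (directly, or every symbol in it is nullable)
Nullable: {S}


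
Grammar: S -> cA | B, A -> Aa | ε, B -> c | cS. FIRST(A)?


Per alternative of A: FIRST(Aa) = {a}; FIRST(ε) = {ε}
FIRST(A) = {a, ε}


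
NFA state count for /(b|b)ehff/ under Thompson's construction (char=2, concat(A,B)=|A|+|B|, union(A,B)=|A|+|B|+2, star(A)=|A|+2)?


Syntax tree has 6 char leaf(s), 1 union(s), 0 star(s)
chars contribute 6×2 = 12; each union adds +2; each star adds +2
Total: 12 + 2 + 0 = 14 states


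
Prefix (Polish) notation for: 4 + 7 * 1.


'*' binds tighter: tree is (+ 4 (* 7 1))
Prefix: + 4 * 7 1


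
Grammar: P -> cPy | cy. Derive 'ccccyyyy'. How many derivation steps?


Derivation: P => cPy => ccPyy => cccPyyy => ccccyyyy
Steps: 4


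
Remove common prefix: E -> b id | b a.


Common prefix: 'b'
Factored: E -> b E', E' -> id | a


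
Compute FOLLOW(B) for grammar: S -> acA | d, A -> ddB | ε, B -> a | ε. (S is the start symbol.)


$ ∈ FOLLOW(S). For each A -> αBβ: add FIRST(β)\{ε} to FOLLOW(B); if β nullable, add FOLLOW(A).
FOLLOW(B) = {$}


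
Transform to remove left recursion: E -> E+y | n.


Left-recursive alternatives: E+y; non-recursive: n
Introduce E': E -> nE', E' -> +yE' | ε


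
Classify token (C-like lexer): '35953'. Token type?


Pattern: digits only
Type: INTEGER_LITERAL


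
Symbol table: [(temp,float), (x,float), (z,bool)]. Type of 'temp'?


Lookup 'temp' → type float


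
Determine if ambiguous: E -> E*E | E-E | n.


'n*n-n' has two parse trees (no precedence encoded between * and -)
Ambiguous


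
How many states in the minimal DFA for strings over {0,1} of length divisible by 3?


Track length mod 3: states 0..2, accept at 0
Minimal DFA: 3 states


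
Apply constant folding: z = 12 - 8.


12 - 8 = 4 at compile time
Optimized: z = 4


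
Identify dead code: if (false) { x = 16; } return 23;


condition is constant false, so the whole block is unreachable
Dead: 'if (false) { x = 16; }'


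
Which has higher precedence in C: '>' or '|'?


'>' is relational (level 7); '|' is bitwise OR (level 3)
Higher level binds tighter
'>' has higher precedence than '|'


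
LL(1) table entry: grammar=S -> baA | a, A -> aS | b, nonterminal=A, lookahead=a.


For [A, a]: 'a' ∈ FIRST(aS)
Entry: A -> aS


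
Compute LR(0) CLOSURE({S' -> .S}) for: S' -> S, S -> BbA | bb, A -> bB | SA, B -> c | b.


Start: S' -> .S
For each item with dot before a nonterminal B, add B -> .γ for every B-production
Closure: [S' -> .S, S -> .BbA, S -> .bb, B -> .c, B -> .b]


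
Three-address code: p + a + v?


Break into single-operator statements:
t1 = p + a
t2 = t1 + v


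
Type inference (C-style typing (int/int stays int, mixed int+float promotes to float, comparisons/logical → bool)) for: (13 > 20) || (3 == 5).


Operand types: bool || bool
Rule: logical operators take bool operands and yield bool
Result type: bool


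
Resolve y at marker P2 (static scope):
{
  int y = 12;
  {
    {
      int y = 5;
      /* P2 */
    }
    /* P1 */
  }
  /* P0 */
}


y declared in the same block as P2
y = 5


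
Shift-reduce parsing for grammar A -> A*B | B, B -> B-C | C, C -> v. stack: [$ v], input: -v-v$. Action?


'v' on top is the handle for C -> v
Action: reduce (C -> v)


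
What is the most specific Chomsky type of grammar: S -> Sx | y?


Left-linear: every RHS is a terminal or one nonterminal followed by a terminal
Classification: Type 3 (Regular)


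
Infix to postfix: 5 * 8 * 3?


Left to right (same or higher precedence on left)
Postfix: 5 8 * 3 *


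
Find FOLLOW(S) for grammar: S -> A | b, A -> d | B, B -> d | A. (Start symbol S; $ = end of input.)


$ ∈ FOLLOW(S). For each A -> αBβ: add FIRST(β)\{ε} to FOLLOW(B); if β nullable, add FOLLOW(A).
FOLLOW(S) = {$}


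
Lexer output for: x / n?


Scan left to right, longest-match per lexeme
Tokens: ID(x), OP(/), ID(n)


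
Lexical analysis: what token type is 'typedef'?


Pattern: reserved word
Type: KEYWORD


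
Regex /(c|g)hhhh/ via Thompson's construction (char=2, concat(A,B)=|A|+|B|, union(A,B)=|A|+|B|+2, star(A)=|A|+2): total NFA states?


Syntax tree has 6 char leaf(s), 1 union(s), 0 star(s)
chars contribute 6×2 = 12; each union adds +2; each star adds +2
Total: 12 + 2 + 0 = 14 states


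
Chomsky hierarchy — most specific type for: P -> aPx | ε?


Single nonterminal LHS, but a^n x^n is not regular
Classification: Type 2 (Context-Free)


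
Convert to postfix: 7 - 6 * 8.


* has higher precedence, evaluate 6*8 first
Postfix: 7 6 8 * -


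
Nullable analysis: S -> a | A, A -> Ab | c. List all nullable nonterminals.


A nonterminal is nullable iff some alternative derives ε (directly, or every symbol in it is nullable)
Nullable: {}


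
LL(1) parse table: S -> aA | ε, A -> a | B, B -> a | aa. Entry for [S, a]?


For [S, a]: 'a' ∈ FIRST(aA)
Entry: S -> aA


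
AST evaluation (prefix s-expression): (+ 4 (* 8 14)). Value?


Evaluate inner: (* 8 14) = 112
Evaluate root: (+ 4 112) = 116
Result: 116


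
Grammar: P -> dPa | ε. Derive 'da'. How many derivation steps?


Derivation: P => dPa => da
Steps: 2


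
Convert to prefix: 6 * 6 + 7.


left-to-right (same/higher precedence on left): tree is (+ (* 6 6) 7)
Prefix: + * 6 6 7


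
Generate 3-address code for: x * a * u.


Break into single-operator statements:
t1 = x * a
t2 = t1 * u


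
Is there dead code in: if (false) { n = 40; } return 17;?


condition is constant false, so the whole block is unreachable
Dead: 'if (false) { n = 40; }'


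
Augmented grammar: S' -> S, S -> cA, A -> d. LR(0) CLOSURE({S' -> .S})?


Start: S' -> .S
For each item with dot before a nonterminal B, add B -> .γ for every B-production
Closure: [S' -> .S, S -> .cA]


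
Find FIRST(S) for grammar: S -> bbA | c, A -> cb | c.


Per alternative of S: FIRST(bbA) = {b}; FIRST(c) = {c}
FIRST(S) = {b, c}


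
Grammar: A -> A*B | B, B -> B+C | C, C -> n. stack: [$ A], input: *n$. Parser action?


shift '*' to continue A -> A*B
Action: shift


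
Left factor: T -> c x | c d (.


Common prefix: 'c'
Factored: T -> c T', T' -> x | d (


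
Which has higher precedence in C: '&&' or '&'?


'&' is bitwise AND (level 5); '&&' is logical AND (level 2)
Higher level binds tighter
'&' has higher precedence than '&&'


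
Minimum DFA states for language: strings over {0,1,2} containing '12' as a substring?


KMP-style automaton: 2 progress states + 1 absorbing accept = 3
Minimal DFA: 3 states


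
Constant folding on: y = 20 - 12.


20 - 12 = 8 at compile time
Optimized: y = 8


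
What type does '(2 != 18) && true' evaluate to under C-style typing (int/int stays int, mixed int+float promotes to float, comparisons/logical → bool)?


Operand types: bool && bool
Rule: logical operators take bool operands and yield bool
Result type: bool


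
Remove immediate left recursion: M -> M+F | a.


Left-recursive alternatives: M+F; non-recursive: a
Introduce M': M -> aM', M' -> +FM' | ε


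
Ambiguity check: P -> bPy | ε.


balanced b^n…y^n: each string has a unique parse
Unambiguous


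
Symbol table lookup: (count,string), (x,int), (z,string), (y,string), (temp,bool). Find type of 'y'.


Lookup 'y' → type string


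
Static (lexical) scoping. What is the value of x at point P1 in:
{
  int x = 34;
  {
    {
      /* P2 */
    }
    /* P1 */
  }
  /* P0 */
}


P1's block does not declare x; resolves to the enclosing declaration at depth 0
x = 34


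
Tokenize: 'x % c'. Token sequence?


Scan left to right, longest-match per lexeme
Tokens: ID(x), OP(%), ID(c)


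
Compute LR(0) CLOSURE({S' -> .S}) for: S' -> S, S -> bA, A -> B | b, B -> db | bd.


Start: S' -> .S
For each item with dot before a nonterminal B, add B -> .γ for every B-production
Closure: [S' -> .S, S -> .bA]


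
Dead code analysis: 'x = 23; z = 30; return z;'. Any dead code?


x is assigned but never read
Dead: 'x = 23'


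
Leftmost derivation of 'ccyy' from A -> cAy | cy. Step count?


Derivation: A => cAy => ccyy
Steps: 2


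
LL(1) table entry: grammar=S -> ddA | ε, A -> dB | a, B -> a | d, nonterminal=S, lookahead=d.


For [S, d]: 'd' ∈ FIRST(ddA)
Entry: S -> ddA


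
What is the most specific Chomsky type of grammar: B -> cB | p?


Right-linear: every RHS is a terminal or a terminal followed by one nonterminal
Classification: Type 3 (Regular)


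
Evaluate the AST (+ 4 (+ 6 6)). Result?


Evaluate inner: (+ 6 6) = 12
Evaluate root: (+ 4 12) = 16
Result: 16


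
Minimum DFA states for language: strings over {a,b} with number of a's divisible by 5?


Track (count of a) mod 5: states 0..4, accept at 0
Minimal DFA: 5 states


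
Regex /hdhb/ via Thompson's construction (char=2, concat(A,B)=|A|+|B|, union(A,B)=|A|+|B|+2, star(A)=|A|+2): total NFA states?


Syntax tree has 4 char leaf(s), 0 union(s), 0 star(s)
chars contribute 4×2 = 8; each union adds +2; each star adds +2
Total: 8 + 0 + 0 = 8 states


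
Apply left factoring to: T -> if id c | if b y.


Common prefix: 'if'
Factored: T -> if T', T' -> id c | b y


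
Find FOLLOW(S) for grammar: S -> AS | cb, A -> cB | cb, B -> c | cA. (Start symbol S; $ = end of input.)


$ ∈ FOLLOW(S). For each A -> αBβ: add FIRST(β)\{ε} to FOLLOW(B); if β nullable, add FOLLOW(A).
FOLLOW(S) = {$}


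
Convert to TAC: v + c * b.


Break into single-operator statements:
t1 = c * b
t2 = v + t1


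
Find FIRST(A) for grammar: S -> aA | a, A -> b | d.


Per alternative of A: FIRST(b) = {b}; FIRST(d) = {d}
FIRST(A) = {b, d}


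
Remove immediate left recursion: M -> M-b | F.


Left-recursive alternatives: M-b; non-recursive: F
Introduce M': M -> FM', M' -> -bM' | ε


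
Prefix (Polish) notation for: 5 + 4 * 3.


'*' binds tighter: tree is (+ 5 (* 4 3))
Prefix: + 5 * 4 3


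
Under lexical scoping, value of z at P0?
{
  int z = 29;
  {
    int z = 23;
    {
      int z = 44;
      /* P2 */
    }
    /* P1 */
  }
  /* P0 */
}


z declared in the same block as P0
z = 29


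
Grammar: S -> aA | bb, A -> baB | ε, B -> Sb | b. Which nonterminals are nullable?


A nonterminal is nullable iff some alternative derives ε (directly, or every symbol in it is nullable)
Nullable: {A}


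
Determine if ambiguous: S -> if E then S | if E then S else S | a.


dangling else: 'if E then if E then a else a' parses two ways
Ambiguous


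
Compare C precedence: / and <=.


'/' is multiplicative (level 10); '<=' is relational (level 7)
Higher level binds tighter
'/' has higher precedence than '<='


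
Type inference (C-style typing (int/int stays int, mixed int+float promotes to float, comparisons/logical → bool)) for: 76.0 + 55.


Operand types: float + int
Rule: mixed int/float promotes to float; int/int stays int
Result type: float


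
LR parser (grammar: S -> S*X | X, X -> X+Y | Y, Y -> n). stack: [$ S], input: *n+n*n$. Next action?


shift '*' to continue S -> S*X
Action: shift


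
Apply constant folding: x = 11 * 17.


11 * 17 = 187 at compile time
Optimized: x = 187


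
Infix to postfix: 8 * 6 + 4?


Left to right (same or higher precedence on left)
Postfix: 8 6 * 4 +


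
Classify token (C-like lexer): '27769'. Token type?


Pattern: digits only
Type: INTEGER_LITERAL


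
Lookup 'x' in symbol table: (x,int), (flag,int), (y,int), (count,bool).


Lookup 'x' → type int


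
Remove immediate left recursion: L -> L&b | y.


Left-recursive alternatives: L&b; non-recursive: y
Introduce L': L -> yL', L' -> &bL' | ε


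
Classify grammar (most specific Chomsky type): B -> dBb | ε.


Single nonterminal LHS, but d^n b^n is not regular
Classification: Type 2 (Context-Free)


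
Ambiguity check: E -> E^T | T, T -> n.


precedence layered via separate nonterminal T: deterministic
Unambiguous


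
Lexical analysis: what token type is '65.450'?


Pattern: digits with a decimal point
Type: FLOAT_LITERAL


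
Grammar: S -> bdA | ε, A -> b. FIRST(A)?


Per alternative of A: FIRST(b) = {b}
FIRST(A) = {b}


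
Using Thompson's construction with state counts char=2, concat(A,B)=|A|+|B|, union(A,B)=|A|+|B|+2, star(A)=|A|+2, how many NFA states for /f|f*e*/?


Syntax tree has 3 char leaf(s), 1 union(s), 2 star(s)
chars contribute 3×2 = 6; each union adds +2; each star adds +2
Total: 6 + 2 + 4 = 12 states


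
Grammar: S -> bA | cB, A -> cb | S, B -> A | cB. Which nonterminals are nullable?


A nonterminal is nullable iff some alternative derives ε (directly, or every symbol in it is nullable)
Nullable: {}


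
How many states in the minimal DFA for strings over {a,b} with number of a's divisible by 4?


Track (count of a) mod 4: states 0..3, accept at 0
Minimal DFA: 4 states


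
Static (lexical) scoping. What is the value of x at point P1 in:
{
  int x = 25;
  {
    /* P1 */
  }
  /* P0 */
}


P1's block does not declare x; resolves to the enclosing declaration at depth 0
x = 25


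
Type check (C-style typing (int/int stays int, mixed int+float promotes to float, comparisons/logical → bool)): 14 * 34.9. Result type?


Operand types: int * float
Rule: mixed int/float promotes to float; int/int stays int
Result type: float


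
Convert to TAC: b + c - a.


Break into single-operator statements:
t1 = b + c
t2 = t1 - a


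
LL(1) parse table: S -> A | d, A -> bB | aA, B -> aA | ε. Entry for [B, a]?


For [B, a]: 'a' ∈ FIRST(aA)
Entry: B -> aA


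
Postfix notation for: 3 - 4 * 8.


* has higher precedence, evaluate 4*8 first
Postfix: 3 4 8 * -


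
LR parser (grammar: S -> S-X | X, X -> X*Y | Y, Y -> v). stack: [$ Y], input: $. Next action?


'Y' (not preceded by X*) is the handle for X -> Y
Action: reduce (X -> Y)


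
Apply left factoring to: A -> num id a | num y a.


Common prefix: 'num'
Factored: A -> num A', A' -> id a | y a


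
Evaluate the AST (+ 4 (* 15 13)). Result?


Evaluate inner: (* 15 13) = 195
Evaluate root: (+ 4 195) = 199
Result: 199


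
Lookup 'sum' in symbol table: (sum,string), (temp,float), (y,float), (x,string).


Lookup 'sum' → type string


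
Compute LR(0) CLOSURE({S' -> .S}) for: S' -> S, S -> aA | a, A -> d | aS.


Start: S' -> .S
For each item with dot before a nonterminal B, add B -> .γ for every B-production
Closure: [S' -> .S, S -> .aA, S -> .a]


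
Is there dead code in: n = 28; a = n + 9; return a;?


n is read by a's definition; a is returned
No dead code


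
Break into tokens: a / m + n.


Scan left to right, longest-match per lexeme
Tokens: ID(a), OP(/), ID(m), OP(+), ID(n)


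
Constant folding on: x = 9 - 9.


9 - 9 = 0 at compile time
Optimized: x = 0


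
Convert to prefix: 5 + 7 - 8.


left-to-right (same/higher precedence on left): tree is (- (+ 5 7) 8)
Prefix: - + 5 7 8


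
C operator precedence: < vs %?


'%' is multiplicative (level 10); '<' is relational (level 7)
Higher level binds tighter
'%' has higher precedence than '<'


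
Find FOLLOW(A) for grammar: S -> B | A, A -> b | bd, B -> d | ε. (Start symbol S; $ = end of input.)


$ ∈ FOLLOW(S). For each A -> αBβ: add FIRST(β)\{ε} to FOLLOW(B); if β nullable, add FOLLOW(A).
FOLLOW(A) = {$}


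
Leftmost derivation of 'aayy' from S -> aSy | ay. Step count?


Derivation: S => aSy => aayy
Steps: 2


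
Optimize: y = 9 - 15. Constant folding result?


9 - 15 = -6 at compile time
Optimized: y = -6


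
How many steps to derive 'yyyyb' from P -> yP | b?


Derivation: P => yP => yyP => yyyP => yyyyP => yyyyb
Steps: 5


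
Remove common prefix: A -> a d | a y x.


Common prefix: 'a'
Factored: A -> a A', A' -> d | y x


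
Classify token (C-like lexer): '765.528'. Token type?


Pattern: digits with a decimal point
Type: FLOAT_LITERAL


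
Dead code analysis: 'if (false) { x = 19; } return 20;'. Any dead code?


condition is constant false, so the whole block is unreachable
Dead: 'if (false) { x = 19; }'


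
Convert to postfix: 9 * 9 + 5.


Left to right (same or higher precedence on left)
Postfix: 9 9 * 5 +


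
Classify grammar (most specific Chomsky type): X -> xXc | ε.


Single nonterminal LHS, but x^n c^n is not regular
Classification: Type 2 (Context-Free)


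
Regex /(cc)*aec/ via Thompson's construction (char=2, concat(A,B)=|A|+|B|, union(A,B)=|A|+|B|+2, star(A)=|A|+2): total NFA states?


Syntax tree has 5 char leaf(s), 0 union(s), 1 star(s)
chars contribute 5×2 = 10; each union adds +2; each star adds +2
Total: 10 + 0 + 2 = 12 states


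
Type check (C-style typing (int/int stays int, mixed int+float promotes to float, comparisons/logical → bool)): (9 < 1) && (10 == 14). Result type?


Operand types: bool && bool
Rule: logical operators take bool operands and yield bool
Result type: bool


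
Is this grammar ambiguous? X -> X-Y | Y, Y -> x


precedence layered via separate nonterminal Y: deterministic
Unambiguous


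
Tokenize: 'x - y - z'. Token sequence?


Scan left to right, longest-match per lexeme
Tokens: ID(x), OP(-), ID(y), OP(-), ID(z)


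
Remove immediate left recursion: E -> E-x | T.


Left-recursive alternatives: E-x; non-recursive: T
Introduce E': E -> TE', E' -> -xE' | ε


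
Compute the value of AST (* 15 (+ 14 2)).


Evaluate inner: (+ 14 2) = 16
Evaluate root: (* 15 16) = 240
Result: 240


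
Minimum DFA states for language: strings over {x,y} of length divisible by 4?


Track length mod 4: states 0..3, accept at 0
Minimal DFA: 4 states


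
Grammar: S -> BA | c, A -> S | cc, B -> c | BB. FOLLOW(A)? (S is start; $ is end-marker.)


$ ∈ FOLLOW(S). For each A -> αBβ: add FIRST(β)\{ε} to FOLLOW(B); if β nullable, add FOLLOW(A).
FOLLOW(A) = {$}


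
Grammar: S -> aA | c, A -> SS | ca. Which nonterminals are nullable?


A nonterminal is nullable iff some alternative derives ε (directly, or every symbol in it is nullable)
Nullable: {}


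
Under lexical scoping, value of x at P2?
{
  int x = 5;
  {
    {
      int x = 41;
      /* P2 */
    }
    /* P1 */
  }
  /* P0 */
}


x declared in the same block as P2
x = 41


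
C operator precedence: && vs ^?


'^' is bitwise XOR (level 4); '&&' is logical AND (level 2)
Higher level binds tighter
'^' has higher precedence than '&&'


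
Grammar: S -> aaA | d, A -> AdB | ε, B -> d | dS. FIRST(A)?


Per alternative of A: FIRST(AdB) = {d}; FIRST(ε) = {ε}
FIRST(A) = {d, ε}


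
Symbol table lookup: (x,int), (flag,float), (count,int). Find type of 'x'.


Lookup 'x' → type int


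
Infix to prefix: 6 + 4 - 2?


left-to-right (same/higher precedence on left): tree is (- (+ 6 4) 2)
Prefix: - + 6 4 2


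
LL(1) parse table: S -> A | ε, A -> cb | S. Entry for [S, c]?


For [S, c]: 'c' ∈ FIRST(A)
Entry: S -> A


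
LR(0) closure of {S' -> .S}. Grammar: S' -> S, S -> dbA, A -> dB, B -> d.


Start: S' -> .S
For each item with dot before a nonterminal B, add B -> .γ for every B-production
Closure: [S' -> .S, S -> .dbA]


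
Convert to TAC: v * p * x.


Break into single-operator statements:
t1 = v * p
t2 = t1 * x


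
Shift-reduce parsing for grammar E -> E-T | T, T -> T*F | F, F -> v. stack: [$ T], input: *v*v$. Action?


shift '*' to continue T -> T*F
Action: shift


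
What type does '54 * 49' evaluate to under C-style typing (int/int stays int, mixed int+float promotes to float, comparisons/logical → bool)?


Operand types: int * int
Rule: mixed int/float promotes to float; int/int stays int
Result type: int


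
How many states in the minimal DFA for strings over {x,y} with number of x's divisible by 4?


Track (count of x) mod 4: states 0..3, accept at 0
Minimal DFA: 4 states


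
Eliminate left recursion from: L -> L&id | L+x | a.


Left-recursive alternatives: L&id, L+x; non-recursive: a
Introduce L': L -> aL', L' -> &idL' | +xL' | ε


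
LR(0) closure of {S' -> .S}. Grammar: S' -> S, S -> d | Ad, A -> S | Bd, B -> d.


Start: S' -> .S
For each item with dot before a nonterminal B, add B -> .γ for every B-production
Closure: [S' -> .S, S -> .d, S -> .Ad, A -> .S, A -> .Bd, B -> .d]


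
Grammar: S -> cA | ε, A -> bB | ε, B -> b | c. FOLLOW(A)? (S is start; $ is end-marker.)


$ ∈ FOLLOW(S). For each A -> αBβ: add FIRST(β)\{ε} to FOLLOW(B); if β nullable, add FOLLOW(A).
FOLLOW(A) = {$}


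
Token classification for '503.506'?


Pattern: digits with a decimal point
Type: FLOAT_LITERAL


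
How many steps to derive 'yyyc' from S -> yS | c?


Derivation: S => yS => yyS => yyyS => yyyc
Steps: 4


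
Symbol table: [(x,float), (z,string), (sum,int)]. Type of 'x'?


Lookup 'x' → type float


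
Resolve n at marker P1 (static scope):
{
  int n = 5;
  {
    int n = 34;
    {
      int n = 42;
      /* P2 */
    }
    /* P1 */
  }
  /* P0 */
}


n declared in the same block as P1
n = 34


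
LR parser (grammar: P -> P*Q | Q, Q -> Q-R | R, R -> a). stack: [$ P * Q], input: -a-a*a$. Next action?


'-' can extend Q; shift to build Q -> Q-R
Action: shift


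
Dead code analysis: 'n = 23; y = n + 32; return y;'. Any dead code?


n is read by y's definition; y is returned
No dead code


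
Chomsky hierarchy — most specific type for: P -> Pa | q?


Left-linear: every RHS is a terminal or one nonterminal followed by a terminal
Classification: Type 3 (Regular)


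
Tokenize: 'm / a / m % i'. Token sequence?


Scan left to right, longest-match per lexeme
Tokens: ID(m), OP(/), ID(a), OP(/), ID(m), OP(%), ID(i)


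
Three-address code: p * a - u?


Break into single-operator statements:
t1 = p * a
t2 = t1 - u


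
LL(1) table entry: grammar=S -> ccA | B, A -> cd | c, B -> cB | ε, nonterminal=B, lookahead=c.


For [B, c]: 'c' ∈ FIRST(cB)
Entry: B -> cB


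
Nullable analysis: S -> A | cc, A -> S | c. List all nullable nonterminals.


A nonterminal is nullable iff some alternative derives ε (directly, or every symbol in it is nullable)
Nullable: {}


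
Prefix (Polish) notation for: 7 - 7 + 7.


left-to-right (same/higher precedence on left): tree is (+ (- 7 7) 7)
Prefix: + - 7 7 7


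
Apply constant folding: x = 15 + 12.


15 + 12 = 27 at compile time
Optimized: x = 27


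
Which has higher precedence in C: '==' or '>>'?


'>>' is shift (level 8); '==' is equality (level 6)
Higher level binds tighter
'>>' has higher precedence than '=='


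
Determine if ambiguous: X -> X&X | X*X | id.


'id&id*id' has two parse trees (no precedence encoded between & and *)
Ambiguous


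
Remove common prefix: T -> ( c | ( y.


Common prefix: '('
Factored: T -> ( T', T' -> c | y


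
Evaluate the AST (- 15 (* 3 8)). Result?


Evaluate inner: (* 3 8) = 24
Evaluate root: (- 15 24) = -9
Result: -9


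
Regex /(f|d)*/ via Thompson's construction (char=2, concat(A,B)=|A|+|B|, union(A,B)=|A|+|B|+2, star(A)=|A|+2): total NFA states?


Syntax tree has 2 char leaf(s), 1 union(s), 1 star(s)
chars contribute 2×2 = 4; each union adds +2; each star adds +2
Total: 4 + 2 + 2 = 8 states


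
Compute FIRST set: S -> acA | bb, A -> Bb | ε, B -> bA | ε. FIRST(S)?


Per alternative of S: FIRST(acA) = {a}; FIRST(bb) = {b}
FIRST(S) = {a, b}


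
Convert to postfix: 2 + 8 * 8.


* has higher precedence, evaluate 8*8 first
Postfix: 2 8 8 * +


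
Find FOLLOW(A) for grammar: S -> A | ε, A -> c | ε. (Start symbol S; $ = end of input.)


$ ∈ FOLLOW(S). For each A -> αBβ: add FIRST(β)\{ε} to FOLLOW(B); if β nullable, add FOLLOW(A).
FOLLOW(A) = {$}


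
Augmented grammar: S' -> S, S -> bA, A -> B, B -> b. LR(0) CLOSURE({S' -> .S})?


Start: S' -> .S
For each item with dot before a nonterminal B, add B -> .γ for every B-production
Closure: [S' -> .S, S -> .bA]


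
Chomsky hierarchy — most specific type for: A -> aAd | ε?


Single nonterminal LHS, but a^n d^n is not regular
Classification: Type 2 (Context-Free)


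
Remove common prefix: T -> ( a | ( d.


Common prefix: '('
Factored: T -> ( T', T' -> a | d


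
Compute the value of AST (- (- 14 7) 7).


Evaluate inner: (- 14 7) = 7
Evaluate root: (- 7 7) = 0
Result: 0


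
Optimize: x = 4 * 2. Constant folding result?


4 * 2 = 8 at compile time
Optimized: x = 8


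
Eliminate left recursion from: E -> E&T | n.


Left-recursive alternatives: E&T; non-recursive: n
Introduce E': E -> nE', E' -> &TE' | ε


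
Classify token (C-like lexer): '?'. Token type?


Pattern: operator symbol
Type: OPERATOR


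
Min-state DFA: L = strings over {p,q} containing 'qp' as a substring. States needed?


KMP-style automaton: 2 progress states + 1 absorbing accept = 3
Minimal DFA: 3 states


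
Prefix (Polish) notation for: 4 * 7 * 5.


left-to-right (same/higher precedence on left): tree is (* (* 4 7) 5)
Prefix: * * 4 7 5


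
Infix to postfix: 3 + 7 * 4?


* has higher precedence, evaluate 7*4 first
Postfix: 3 7 4 * +


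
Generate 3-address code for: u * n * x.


Break into single-operator statements:
t1 = u * n
t2 = t1 * x


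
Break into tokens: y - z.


Scan left to right, longest-match per lexeme
Tokens: ID(y), OP(-), ID(z)


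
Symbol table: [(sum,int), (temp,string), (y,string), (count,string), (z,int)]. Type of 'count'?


Lookup 'count' → type string


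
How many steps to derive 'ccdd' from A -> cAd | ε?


Derivation: A => cAd => ccAdd => ccdd
Steps: 3


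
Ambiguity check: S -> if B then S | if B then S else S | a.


dangling else: 'if B then if B then a else a' parses two ways
Ambiguous


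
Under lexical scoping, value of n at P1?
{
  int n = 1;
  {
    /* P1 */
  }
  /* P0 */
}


P1's block does not declare n; resolves to the enclosing declaration at depth 0
n = 1


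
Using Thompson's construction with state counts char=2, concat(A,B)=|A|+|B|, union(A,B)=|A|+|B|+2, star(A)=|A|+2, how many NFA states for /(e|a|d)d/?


Syntax tree has 4 char leaf(s), 2 union(s), 0 star(s)
chars contribute 4×2 = 8; each union adds +2; each star adds +2
Total: 8 + 4 + 0 = 12 states


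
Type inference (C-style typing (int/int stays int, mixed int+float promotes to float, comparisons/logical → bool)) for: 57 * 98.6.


Operand types: int * float
Rule: mixed int/float promotes to float; int/int stays int
Result type: float


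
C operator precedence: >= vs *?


'*' is multiplicative (level 10); '>=' is relational (level 7)
Higher level binds tighter
'*' has higher precedence than '>='


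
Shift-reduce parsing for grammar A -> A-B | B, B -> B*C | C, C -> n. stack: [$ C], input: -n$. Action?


'C' (not preceded by B*) is the handle for B -> C
Action: reduce (B -> C)


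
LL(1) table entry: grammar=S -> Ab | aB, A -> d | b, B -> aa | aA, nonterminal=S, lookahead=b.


For [S, b]: 'b' ∈ FIRST(Ab)
Entry: S -> Ab


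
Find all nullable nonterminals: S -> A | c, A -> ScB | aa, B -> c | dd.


A nonterminal is nullable iff some alternative derives ε (directly, or every symbol in it is nullable)
Nullable: {}


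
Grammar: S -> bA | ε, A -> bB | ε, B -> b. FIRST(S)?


Per alternative of S: FIRST(bA) = {b}; FIRST(ε) = {ε}
FIRST(S) = {b, ε}


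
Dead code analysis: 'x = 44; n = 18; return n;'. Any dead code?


x is assigned but never read
Dead: 'x = 44'


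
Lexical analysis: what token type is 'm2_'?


Pattern: letter/underscore followed by alphanumerics, not a keyword
Type: IDENTIFIER


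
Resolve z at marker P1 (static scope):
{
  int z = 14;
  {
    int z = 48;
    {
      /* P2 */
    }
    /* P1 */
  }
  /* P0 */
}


z declared in the same block as P1
z = 48


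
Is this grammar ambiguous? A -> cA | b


right-linear, alternatives start with distinct terminals 'c' vs 'b': unique leftmost derivation
Unambiguous


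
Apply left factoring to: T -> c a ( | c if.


Common prefix: 'c'
Factored: T -> c T', T' -> a ( | if


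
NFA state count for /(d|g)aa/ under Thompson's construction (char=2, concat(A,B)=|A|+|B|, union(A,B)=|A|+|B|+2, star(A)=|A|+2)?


Syntax tree has 4 char leaf(s), 1 union(s), 0 star(s)
chars contribute 4×2 = 8; each union adds +2; each star adds +2
Total: 8 + 2 + 0 = 10 states


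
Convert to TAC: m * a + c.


Break into single-operator statements:
t1 = m * a
t2 = t1 + c


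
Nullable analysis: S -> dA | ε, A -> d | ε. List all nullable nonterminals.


A nonterminal is nullable iff some alternative derives ε (directly, or every symbol in it is nullable)
Nullable: {A, S}


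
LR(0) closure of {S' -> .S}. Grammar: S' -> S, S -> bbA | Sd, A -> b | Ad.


Start: S' -> .S
For each item with dot before a nonterminal B, add B -> .γ for every B-production
Closure: [S' -> .S, S -> .bbA, S -> .Sd]


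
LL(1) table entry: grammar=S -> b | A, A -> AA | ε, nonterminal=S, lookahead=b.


For [S, b]: 'b' ∈ FIRST(b)
Entry: S -> b


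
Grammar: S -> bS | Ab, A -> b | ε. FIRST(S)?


Per alternative of S: FIRST(bS) = {b}; FIRST(Ab) = {b}
FIRST(S) = {b}


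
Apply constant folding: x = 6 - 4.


6 - 4 = 2 at compile time
Optimized: x = 2


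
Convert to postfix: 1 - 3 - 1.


Left to right (same or higher precedence on left)
Postfix: 1 3 - 1 -


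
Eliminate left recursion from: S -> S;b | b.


Left-recursive alternatives: S;b; non-recursive: b
Introduce S': S -> bS', S' -> ;bS' | ε


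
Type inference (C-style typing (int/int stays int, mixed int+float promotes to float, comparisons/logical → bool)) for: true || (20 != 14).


Operand types: bool || bool
Rule: logical operators take bool operands and yield bool
Result type: bool


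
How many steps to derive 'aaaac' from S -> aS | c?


Derivation: S => aS => aaS => aaaS => aaaaS => aaaac
Steps: 5


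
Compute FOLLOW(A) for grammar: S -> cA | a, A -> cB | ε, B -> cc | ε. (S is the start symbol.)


$ ∈ FOLLOW(S). For each A -> αBβ: add FIRST(β)\{ε} to FOLLOW(B); if β nullable, add FOLLOW(A).
FOLLOW(A) = {$}


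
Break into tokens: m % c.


Scan left to right, longest-match per lexeme
Tokens: ID(m), OP(%), ID(c)


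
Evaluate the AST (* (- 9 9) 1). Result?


Evaluate inner: (- 9 9) = 0
Evaluate root: (* 0 1) = 0
Result: 0


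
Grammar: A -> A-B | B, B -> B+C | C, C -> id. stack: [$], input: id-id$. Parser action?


no handle on stack; shift 'id'
Action: shift


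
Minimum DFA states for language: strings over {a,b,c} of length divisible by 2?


Track length mod 2: states 0..1, accept at 0
Minimal DFA: 2 states


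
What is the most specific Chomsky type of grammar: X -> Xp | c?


Left-linear: every RHS is a terminal or one nonterminal followed by a terminal
Classification: Type 3 (Regular)


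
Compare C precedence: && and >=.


'>=' is relational (level 7); '&&' is logical AND (level 2)
Higher level binds tighter
'>=' has higher precedence than '&&'


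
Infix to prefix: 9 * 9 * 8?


left-to-right (same/higher precedence on left): tree is (* (* 9 9) 8)
Prefix: * * 9 9 8


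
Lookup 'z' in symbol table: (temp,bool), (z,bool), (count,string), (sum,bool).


Lookup 'z' → type bool


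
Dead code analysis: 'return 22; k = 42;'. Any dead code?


statement follows a return and is unreachable
Dead: 'k = 42'


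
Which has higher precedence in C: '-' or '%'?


'%' is multiplicative (level 10); '-' is additive (level 9)
Higher level binds tighter
'%' has higher precedence than '-'


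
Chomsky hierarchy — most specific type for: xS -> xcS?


LHS has context (more than one symbol) and |LHS| ≤ |RHS|
Classification: Type 1 (Context-Sensitive)


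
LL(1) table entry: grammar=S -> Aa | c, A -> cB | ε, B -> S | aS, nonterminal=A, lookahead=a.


For [A, a]: ε is nullable and 'a' ∈ FOLLOW(A)
Entry: A -> ε


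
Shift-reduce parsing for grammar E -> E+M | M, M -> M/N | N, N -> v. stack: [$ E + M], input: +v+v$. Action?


handle 'E+M' on top; lookahead ∈ FOLLOW(E) = {+, $}
Action: reduce (E -> E+M)


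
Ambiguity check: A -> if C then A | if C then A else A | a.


dangling else: 'if C then if C then a else a' parses two ways
Ambiguous


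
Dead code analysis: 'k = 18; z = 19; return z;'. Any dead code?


k is assigned but never read
Dead: 'k = 18'


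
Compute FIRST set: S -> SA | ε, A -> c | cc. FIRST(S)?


Per alternative of S: FIRST(SA) = {c}; FIRST(ε) = {ε}
FIRST(S) = {c, ε}


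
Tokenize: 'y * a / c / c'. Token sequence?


Scan left to right, longest-match per lexeme
Tokens: ID(y), OP(*), ID(a), OP(/), ID(c), OP(/), ID(c)


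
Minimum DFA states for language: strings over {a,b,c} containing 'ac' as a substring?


KMP-style automaton: 2 progress states + 1 absorbing accept = 3
Minimal DFA: 3 states


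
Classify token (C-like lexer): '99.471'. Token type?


Pattern: digits with a decimal point
Type: FLOAT_LITERAL


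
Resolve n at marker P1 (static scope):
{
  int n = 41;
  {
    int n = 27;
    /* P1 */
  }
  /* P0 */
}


n declared in the same block as P1
n = 27


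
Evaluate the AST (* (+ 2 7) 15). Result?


Evaluate inner: (+ 2 7) = 9
Evaluate root: (* 9 15) = 135
Result: 135


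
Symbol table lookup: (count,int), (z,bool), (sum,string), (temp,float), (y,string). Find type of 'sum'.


Lookup 'sum' → type string


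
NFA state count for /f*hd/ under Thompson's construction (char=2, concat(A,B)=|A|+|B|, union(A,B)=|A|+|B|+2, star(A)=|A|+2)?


Syntax tree has 3 char leaf(s), 0 union(s), 1 star(s)
chars contribute 3×2 = 6; each union adds +2; each star adds +2
Total: 6 + 0 + 2 = 8 states


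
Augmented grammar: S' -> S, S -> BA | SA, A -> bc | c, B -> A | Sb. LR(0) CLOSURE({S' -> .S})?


Start: S' -> .S
For each item with dot before a nonterminal B, add B -> .γ for every B-production
Closure: [S' -> .S, S -> .BA, S -> .SA, B -> .A, B -> .Sb, A -> .bc, A -> .c]


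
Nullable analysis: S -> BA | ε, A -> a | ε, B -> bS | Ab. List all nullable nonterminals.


A nonterminal is nullable iff some alternative derives ε (directly, or every symbol in it is nullable)
Nullable: {A, S}


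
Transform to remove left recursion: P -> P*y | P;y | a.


Left-recursive alternatives: P*y, P;y; non-recursive: a
Introduce P': P -> aP', P' -> *yP' | ;yP' | ε


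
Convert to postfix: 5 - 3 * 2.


* has higher precedence, evaluate 3*2 first
Postfix: 5 3 2 * -


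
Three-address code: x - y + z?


Break into single-operator statements:
t1 = x - y
t2 = t1 + z


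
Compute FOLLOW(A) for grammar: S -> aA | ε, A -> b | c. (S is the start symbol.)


$ ∈ FOLLOW(S). For each A -> αBβ: add FIRST(β)\{ε} to FOLLOW(B); if β nullable, add FOLLOW(A).
FOLLOW(A) = {$}


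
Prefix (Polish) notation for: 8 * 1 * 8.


left-to-right (same/higher precedence on left): tree is (* (* 8 1) 8)
Prefix: * * 8 1 8


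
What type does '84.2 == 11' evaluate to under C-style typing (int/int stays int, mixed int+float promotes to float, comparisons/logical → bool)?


Operand types: float == int
Rule: comparison yields bool
Result type: bool


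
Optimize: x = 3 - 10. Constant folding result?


3 - 10 = -7 at compile time
Optimized: x = -7


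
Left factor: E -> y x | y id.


Common prefix: 'y'
Factored: E -> y E', E' -> x | id


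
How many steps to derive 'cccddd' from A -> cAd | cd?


Derivation: A => cAd => ccAdd => cccddd
Steps: 3


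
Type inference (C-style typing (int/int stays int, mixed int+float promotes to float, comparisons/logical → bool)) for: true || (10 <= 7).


Operand types: bool || bool
Rule: logical operators take bool operands and yield bool
Result type: bool


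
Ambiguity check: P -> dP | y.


right-linear, alternatives start with distinct terminals 'd' vs 'y': unique leftmost derivation
Unambiguous
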